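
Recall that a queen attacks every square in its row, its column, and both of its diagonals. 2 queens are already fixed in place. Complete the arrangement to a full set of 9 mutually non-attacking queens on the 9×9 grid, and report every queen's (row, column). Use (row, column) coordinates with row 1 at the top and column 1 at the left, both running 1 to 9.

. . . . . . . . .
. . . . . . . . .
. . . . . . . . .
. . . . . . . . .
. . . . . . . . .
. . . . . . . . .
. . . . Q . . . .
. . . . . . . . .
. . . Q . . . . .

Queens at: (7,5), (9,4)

Row 1: attacked by (7,5)→{5}; (9,4)→{4}. Safe: 1, 2, 3, 6, 7, 8, 9. Place at column 1.
Row 2: attacked by (1,1)→{1,2}; (7,5)→{5}; (9,4)→{4}. Safe: 3, 6, 7, 8, 9. Place at column 3.
Row 3: attacked by (1,1)→{1,3}; (2,3)→{2,3,4}; (7,5)→{1,5,9}; (9,4)→{4}. Safe: 6, 7, 8. Place at column 8.
Row 4: attacked by (1,1)→{1,4}; (2,3)→{1,3,5}; (3,8)→{7,8,9}; (7,5)→{2,5,8}; (9,4)→{4,9}. Safe: 6. Place at column 6.
Row 5: attacked by (1,1)→{1,5}; (2,3)→{3,6}; (3,8)→{6,8}; (4,6)→{5,6,7}; (7,5)→{3,5,7}; (9,4)→{4,8}. Safe: 2, 9. Place at column 9.
Row 6: attacked by (1,1)→{1,6}; (2,3)→{3,7}; (3,8)→{5,8}; (4,6)→{4,6,8}; (5,9)→{8,9}; (7,5)→{4,5,6}; (9,4)→{1,4,7}. Safe: 2. Place at column 2.
Row 8: attacked by (1,1)→{1,8}; (2,3)→{3,9}; (3,8)→{3,8}; (4,6)→{2,6}; (5,9)→{6,9}; (6,2)→{2,4}; (7,5)→{4,5,6}; (9,4)→{3,4,5}. Safe: 7. Place at column 7.
Columns [1, 3, 8, 6, 9, 2, 5, 7, 4], r−c [0, -1, -5, -2, -4, 4, 2, 1, 5], r+c [2, 5, 11, 10, 14, 8, 12, 15, 13] are all distinct, so no two queens attack.

(1,1) (2,3) (3,8) (4,6) (5,9) (6,2) (7,5) (8,7) (9,4)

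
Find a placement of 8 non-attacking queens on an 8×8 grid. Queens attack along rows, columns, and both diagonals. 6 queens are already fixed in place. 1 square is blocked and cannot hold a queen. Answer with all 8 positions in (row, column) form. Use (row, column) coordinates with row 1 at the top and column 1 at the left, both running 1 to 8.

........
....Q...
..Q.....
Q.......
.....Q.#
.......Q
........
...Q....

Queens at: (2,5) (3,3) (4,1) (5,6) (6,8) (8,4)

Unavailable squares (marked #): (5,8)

Row 1: attacked by (2,5)→{4,5,6}; (3,3)→{1,3,5}; (4,1)→{1,4}; (5,6)→{2,6}; (6,8)→{3,8}; (8,4)→{4}. Safe: 7. Place at column 7.
Row 7: attacked by (1,7)→{1,7}; (2,5)→{5}; (3,3)→{3,7}; (4,1)→{1,4}; (5,6)→{4,6,8}; (6,8)→{7,8}; (8,4)→{3,4,5}. Safe: 2. Place at column 2.
Columns [7, 5, 3, 1, 6, 8, 2, 4], r−c [-6, -3, 0, 3, -1, -2, 5, 4], r+c [8, 7, 6, 5, 11, 14, 9, 12] are all distinct, so no two queens attack.

(1,7) (2,5) (3,3) (4,1) (5,6) (6,8) (7,2) (8,4)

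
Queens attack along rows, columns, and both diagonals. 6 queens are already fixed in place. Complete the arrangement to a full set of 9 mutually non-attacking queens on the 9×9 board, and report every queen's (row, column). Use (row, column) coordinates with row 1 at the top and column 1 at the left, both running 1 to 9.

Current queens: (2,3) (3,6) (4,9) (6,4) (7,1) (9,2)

(1,5) (2,3) (3,6) (4,9) (5,7) (6,4) (7,1) (8,8) (9,2)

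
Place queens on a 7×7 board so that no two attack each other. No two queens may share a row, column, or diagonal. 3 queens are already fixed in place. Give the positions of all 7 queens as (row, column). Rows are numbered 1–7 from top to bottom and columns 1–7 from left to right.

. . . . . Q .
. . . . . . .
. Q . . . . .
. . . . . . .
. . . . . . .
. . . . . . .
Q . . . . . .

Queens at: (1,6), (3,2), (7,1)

Row 2: attacked by (1,6)→{5,6,7}; (3,2)→{1,2,3}; (7,1)→{1,6}. Safe: 4. Place at column 4.
Row 4: attacked by (1,6)→{3,6}; (2,4)→{2,4,6}; (3,2)→{1,2,3}; (7,1)→{1,4}. Safe: 5, 7. Place at column 7.
Row 5: attacked by (1,6)→{2,6}; (2,4)→{1,4,7}; (3,2)→{2,4}; (4,7)→{6,7}; (7,1)→{1,3}. Safe: 5. Place at column 5.
Row 6: attacked by (1,6)→{1,6}; (2,4)→{4}; (3,2)→{2,5}; (4,7)→{5,7}; (5,5)→{4,5,6}; (7,1)→{1,2}. Safe: 3. Place at column 3.
Columns [6, 4, 2, 7, 5, 3, 1], r−c [-5, -2, 1, -3, 0, 3, 6], r+c [7, 6, 5, 11, 10, 9, 8] are all distinct, so no two queens attack.

(1,6) (2,4) (3,2) (4,7) (5,5) (6,3) (7,1)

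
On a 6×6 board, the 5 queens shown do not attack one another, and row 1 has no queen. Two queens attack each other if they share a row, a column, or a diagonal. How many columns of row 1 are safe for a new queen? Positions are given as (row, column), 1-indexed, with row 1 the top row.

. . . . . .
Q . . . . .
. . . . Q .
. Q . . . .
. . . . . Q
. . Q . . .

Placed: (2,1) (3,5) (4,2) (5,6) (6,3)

1

(2,1) attacks row 1 at column 1 and diagonals 2.
(3,5) attacks row 1 at column 5 and diagonals 3.
(4,2) attacks row 1 at column 2 and diagonals 5.
(5,6) attacks row 1 at column 6 and diagonals 2.
(6,3) attacks row 1 at column 3.
Attacked columns: {1, 2, 3, 5, 6}. Safe: {4}.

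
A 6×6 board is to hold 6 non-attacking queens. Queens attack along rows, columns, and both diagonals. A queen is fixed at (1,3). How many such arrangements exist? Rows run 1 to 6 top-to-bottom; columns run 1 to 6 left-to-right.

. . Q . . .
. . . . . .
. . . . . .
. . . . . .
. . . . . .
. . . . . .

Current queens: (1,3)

Branch on row 2: col 1 → 0; col 5 → 0; col 6 → 1.
Sum: 0 + 0 + 1 = 1.

1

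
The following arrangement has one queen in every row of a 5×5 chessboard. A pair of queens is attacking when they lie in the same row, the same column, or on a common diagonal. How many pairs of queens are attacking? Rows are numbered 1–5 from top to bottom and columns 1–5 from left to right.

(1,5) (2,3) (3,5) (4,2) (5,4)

2

Same column: (1,5)–(3,5) (column 5).
Same diagonal: (1,5)–(4,2) (|1−4| = |5−2| = 3).
Total attacking pairs: 2.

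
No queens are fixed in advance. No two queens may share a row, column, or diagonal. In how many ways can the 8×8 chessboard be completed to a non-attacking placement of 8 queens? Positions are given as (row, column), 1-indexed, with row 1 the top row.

Branch on row 1: col 1 → 4; col 2 → 8; col 3 → 16; col 4 → 18; col 5 → 18; col 6 → 16; col 7 → 8; col 8 → 4.
Sum: 4 + 8 + 16 + 18 + 18 + 16 + 8 + 4 = 92.
(This is the classic 8-queens count.)

92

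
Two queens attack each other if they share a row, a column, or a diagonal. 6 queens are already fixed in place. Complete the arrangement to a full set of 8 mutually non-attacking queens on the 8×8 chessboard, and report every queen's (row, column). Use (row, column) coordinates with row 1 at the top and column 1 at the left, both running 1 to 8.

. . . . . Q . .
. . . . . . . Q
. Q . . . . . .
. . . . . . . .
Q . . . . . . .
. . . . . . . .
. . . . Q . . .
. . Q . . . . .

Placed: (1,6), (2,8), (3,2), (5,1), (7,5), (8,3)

(1,6) (2,8) (3,2) (4,4) (5,1) (6,7) (7,5) (8,3)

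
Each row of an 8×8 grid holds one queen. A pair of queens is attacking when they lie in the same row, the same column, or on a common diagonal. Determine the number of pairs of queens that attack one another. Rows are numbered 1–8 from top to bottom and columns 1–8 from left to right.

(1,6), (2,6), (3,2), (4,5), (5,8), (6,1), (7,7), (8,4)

Same column: (1,6)–(2,6) (column 6).
Same diagonal: (1,6)–(6,1) (|1−6| = |6−1| = 5).
Total attacking pairs: 2.

2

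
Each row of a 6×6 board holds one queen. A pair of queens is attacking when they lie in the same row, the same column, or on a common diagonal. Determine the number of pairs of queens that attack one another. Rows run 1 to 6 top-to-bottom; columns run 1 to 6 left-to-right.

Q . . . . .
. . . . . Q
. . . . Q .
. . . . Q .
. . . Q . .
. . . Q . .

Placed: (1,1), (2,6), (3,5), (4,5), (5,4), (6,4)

Same column: (3,5)–(4,5) (column 5); (5,4)–(6,4) (column 4).
Same diagonal: (2,6)–(3,5) (|2−3| = |6−5| = 1); (4,5)–(5,4) (|4−5| = |5−4| = 1).
Total attacking pairs: 4.

4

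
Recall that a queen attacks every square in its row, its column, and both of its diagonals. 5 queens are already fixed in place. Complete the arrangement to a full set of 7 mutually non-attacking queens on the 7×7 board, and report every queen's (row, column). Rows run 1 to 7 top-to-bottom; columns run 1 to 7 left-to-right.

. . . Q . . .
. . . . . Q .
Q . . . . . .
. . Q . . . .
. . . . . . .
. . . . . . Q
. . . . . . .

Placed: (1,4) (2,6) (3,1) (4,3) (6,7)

(1,4) (2,6) (3,1) (4,3) (5,5) (6,7) (7,2)

Row 5: attacked by (1,4)→{4}; (2,6)→{3,6}; (3,1)→{1,3}; (4,3)→{2,3,4}; (6,7)→{6,7}. Safe: 5. Place at column 5.
Row 7: attacked by (1,4)→{4}; (2,6)→{1,6}; (3,1)→{1,5}; (4,3)→{3,6}; (5,5)→{3,5,7}; (6,7)→{6,7}. Safe: 2. Place at column 2.
Columns [4, 6, 1, 3, 5, 7, 2], r−c [-3, -4, 2, 1, 0, -1, 5], r+c [5, 8, 4, 7, 10, 13, 9] are all distinct, so no two queens attack.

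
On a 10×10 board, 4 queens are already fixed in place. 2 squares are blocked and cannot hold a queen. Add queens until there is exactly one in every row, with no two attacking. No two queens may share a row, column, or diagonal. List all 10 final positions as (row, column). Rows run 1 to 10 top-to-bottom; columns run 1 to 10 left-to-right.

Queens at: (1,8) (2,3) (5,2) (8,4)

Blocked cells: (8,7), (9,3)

Row 3: attacked by (1,8)→{6,8,10}; (2,3)→{2,3,4}; (5,2)→{2,4}; (8,4)→{4,9}. Safe: 1, 5, 7. Place at column 1.
Row 4: attacked by (1,8)→{5,8}; (2,3)→{1,3,5}; (3,1)→{1,2}; (5,2)→{1,2,3}; (8,4)→{4,8}. Safe: 6, 7, 9, 10. Place at column 7.
Row 6: attacked by (1,8)→{3,8}; (2,3)→{3,7}; (3,1)→{1,4}; (4,7)→{5,7,9}; (5,2)→{1,2,3}; (8,4)→{2,4,6}. Safe: 10. Place at column 10.
Row 7: attacked by (1,8)→{2,8}; (2,3)→{3,8}; (3,1)→{1,5}; (4,7)→{4,7,10}; (5,2)→{2,4}; (6,10)→{9,10}; (8,4)→{3,4,5}. Safe: 6. Place at column 6.
Row 9: attacked by (1,8)→{8}; (2,3)→{3,10}; (3,1)→{1,7}; (4,7)→{2,7}; (5,2)→{2,6}; (6,10)→{7,10}; (7,6)→{4,6,8}; (8,4)→{3,4,5}. Blocked: 3. Safe: 9. Place at column 9.
Row 10: attacked by (1,8)→{8}; (2,3)→{3}; (3,1)→{1,8}; (4,7)→{1,7}; (5,2)→{2,7}; (6,10)→{6,10}; (7,6)→{3,6,9}; (8,4)→{2,4,6}; (9,9)→{8,9,10}. Safe: 5. Place at column 5.
Columns [8, 3, 1, 7, 2, 10, 6, 4, 9, 5], r−c [-7, -1, 2, -3, 3, -4, 1, 4, 0, 5], r+c [9, 5, 4, 11, 7, 16, 13, 12, 18, 15] are all distinct, so no two queens attack.

(1,8) (2,3) (3,1) (4,7) (5,2) (6,10) (7,6) (8,4) (9,9) (10,5)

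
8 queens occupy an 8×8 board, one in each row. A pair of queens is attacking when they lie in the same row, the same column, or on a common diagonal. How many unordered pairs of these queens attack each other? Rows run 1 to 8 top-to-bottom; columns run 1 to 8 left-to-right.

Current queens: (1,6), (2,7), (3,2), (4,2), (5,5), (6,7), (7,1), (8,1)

5

Same column: (2,7)–(6,7) (column 7); (3,2)–(4,2) (column 2); (7,1)–(8,1) (column 1).
Same diagonal: (1,6)–(2,7) (|1−2| = |6−7| = 1); (2,7)–(8,1) (|2−8| = |7−1| = 6).
Total attacking pairs: 5.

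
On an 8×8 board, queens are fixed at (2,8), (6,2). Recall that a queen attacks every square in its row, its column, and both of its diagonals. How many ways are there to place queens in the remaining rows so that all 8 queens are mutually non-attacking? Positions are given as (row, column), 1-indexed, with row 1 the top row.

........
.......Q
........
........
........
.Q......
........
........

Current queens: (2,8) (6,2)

Branch on row 1: col 1 → 0; col 3 → 0; col 4 → 2; col 5 → 1; col 6 → 0.
Sum: 0 + 0 + 2 + 1 + 0 = 3.

3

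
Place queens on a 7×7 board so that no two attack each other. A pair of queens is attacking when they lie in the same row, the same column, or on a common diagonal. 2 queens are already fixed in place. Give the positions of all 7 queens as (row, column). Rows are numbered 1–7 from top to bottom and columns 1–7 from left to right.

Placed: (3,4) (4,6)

Row 1: attacked by (3,4)→{2,4,6}; (4,6)→{3,6}. Safe: 1, 5, 7. Place at column 7.
Row 2: attacked by (1,7)→{6,7}; (3,4)→{3,4,5}; (4,6)→{4,6}. Safe: 1, 2. Place at column 2.
Row 5: attacked by (1,7)→{3,7}; (2,2)→{2,5}; (3,4)→{2,4,6}; (4,6)→{5,6,7}. Safe: 1. Place at column 1.
Row 6: attacked by (1,7)→{2,7}; (2,2)→{2,6}; (3,4)→{1,4,7}; (4,6)→{4,6}; (5,1)→{1,2}. Safe: 3, 5. Place at column 3.
Row 7: attacked by (1,7)→{1,7}; (2,2)→{2,7}; (3,4)→{4}; (4,6)→{3,6}; (5,1)→{1,3}; (6,3)→{2,3,4}. Safe: 5. Place at column 5.
Columns [7, 2, 4, 6, 1, 3, 5], r−c [-6, 0, -1, -2, 4, 3, 2], r+c [8, 4, 7, 10, 6, 9, 12] are all distinct, so no two queens attack.

(1,7) (2,2) (3,4) (4,6) (5,1) (6,3) (7,5)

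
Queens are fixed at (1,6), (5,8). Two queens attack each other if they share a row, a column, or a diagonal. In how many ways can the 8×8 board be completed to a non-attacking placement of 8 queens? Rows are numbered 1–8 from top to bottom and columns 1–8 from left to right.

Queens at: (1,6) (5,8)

4

Branch on row 2: col 1 → 1; col 2 → 0; col 3 → 1; col 4 → 2.
Sum: 1 + 0 + 1 + 2 = 4.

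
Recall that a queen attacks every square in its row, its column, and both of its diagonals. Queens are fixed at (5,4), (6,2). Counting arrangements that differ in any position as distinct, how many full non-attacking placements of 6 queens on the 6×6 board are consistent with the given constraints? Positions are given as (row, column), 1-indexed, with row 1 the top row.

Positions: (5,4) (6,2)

1

Branch on row 1: col 1 → 0; col 3 → 0; col 5 → 1; col 6 → 0.
Sum: 0 + 0 + 1 + 0 = 1.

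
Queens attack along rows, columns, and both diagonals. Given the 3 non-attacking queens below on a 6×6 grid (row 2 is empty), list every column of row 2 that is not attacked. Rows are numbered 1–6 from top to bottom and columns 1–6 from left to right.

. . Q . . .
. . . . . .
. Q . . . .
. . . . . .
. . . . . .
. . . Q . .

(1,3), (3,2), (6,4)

columns 5, 6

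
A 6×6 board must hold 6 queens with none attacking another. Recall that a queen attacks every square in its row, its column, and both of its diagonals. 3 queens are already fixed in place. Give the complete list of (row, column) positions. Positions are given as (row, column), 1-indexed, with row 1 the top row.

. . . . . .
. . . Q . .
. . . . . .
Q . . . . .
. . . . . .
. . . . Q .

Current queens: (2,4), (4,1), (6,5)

(1,2) (2,4) (3,6) (4,1) (5,3) (6,5)

Row 1: attacked by (2,4)→{3,4,5}; (4,1)→{1,4}; (6,5)→{5}. Safe: 2, 6. Place at column 2.
Row 3: attacked by (1,2)→{2,4}; (2,4)→{3,4,5}; (4,1)→{1,2}; (6,5)→{2,5}. Safe: 6. Place at column 6.
Row 5: attacked by (1,2)→{2,6}; (2,4)→{1,4}; (3,6)→{4,6}; (4,1)→{1,2}; (6,5)→{4,5,6}. Safe: 3. Place at column 3.
Columns [2, 4, 6, 1, 3, 5], r−c [-1, -2, -3, 3, 2, 1], r+c [3, 6, 9, 5, 8, 11] are all distinct, so no two queens attack.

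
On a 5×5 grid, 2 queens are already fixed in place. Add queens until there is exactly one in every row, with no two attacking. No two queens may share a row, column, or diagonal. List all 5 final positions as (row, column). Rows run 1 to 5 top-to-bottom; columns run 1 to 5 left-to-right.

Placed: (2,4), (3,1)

(1,2) (2,4) (3,1) (4,3) (5,5)

Row 1: attacked by (2,4)→{3,4,5}; (3,1)→{1,3}. Safe: 2. Place at column 2.
Row 4: attacked by (1,2)→{2,5}; (2,4)→{2,4}; (3,1)→{1,2}. Safe: 3. Place at column 3.
Row 5: attacked by (1,2)→{2}; (2,4)→{1,4}; (3,1)→{1,3}; (4,3)→{2,3,4}. Safe: 5. Place at column 5.
Columns [2, 4, 1, 3, 5], r−c [-1, -2, 2, 1, 0], r+c [3, 6, 4, 7, 10] are all distinct, so no two queens attack.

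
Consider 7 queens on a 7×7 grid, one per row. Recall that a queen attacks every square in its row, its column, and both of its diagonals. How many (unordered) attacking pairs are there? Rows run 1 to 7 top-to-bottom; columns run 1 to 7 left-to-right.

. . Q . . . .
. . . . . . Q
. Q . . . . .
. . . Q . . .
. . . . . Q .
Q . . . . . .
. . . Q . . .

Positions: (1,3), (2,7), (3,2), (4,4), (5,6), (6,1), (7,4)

2

Same column: (4,4)–(7,4) (column 4).
Same diagonal: (5,6)–(7,4) (|5−7| = |6−4| = 2).
Total attacking pairs: 2.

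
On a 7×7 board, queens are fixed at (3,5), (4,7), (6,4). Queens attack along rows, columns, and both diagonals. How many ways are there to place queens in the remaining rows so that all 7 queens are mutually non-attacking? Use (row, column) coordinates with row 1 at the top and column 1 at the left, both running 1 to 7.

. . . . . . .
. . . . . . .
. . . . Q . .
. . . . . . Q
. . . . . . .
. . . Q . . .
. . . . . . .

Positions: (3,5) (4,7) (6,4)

Branch on row 1: col 1 → 1; col 2 → 0; col 6 → 1.
Sum: 1 + 0 + 1 = 2.

2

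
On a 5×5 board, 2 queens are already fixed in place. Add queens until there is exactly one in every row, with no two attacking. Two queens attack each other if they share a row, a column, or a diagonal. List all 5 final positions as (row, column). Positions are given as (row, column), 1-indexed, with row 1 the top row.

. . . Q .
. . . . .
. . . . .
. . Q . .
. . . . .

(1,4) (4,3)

(1,4) (2,2) (3,5) (4,3) (5,1)

Row 2: attacked by (1,4)→{3,4,5}; (4,3)→{1,3,5}. Safe: 2. Place at column 2.
Row 3: attacked by (1,4)→{2,4}; (2,2)→{1,2,3}; (4,3)→{2,3,4}. Safe: 5. Place at column 5.
Row 5: attacked by (1,4)→{4}; (2,2)→{2,5}; (3,5)→{3,5}; (4,3)→{2,3,4}. Safe: 1. Place at column 1.
Columns [4, 2, 5, 3, 1], r−c [-3, 0, -2, 1, 4], r+c [5, 4, 8, 7, 6] are all distinct, so no two queens attack.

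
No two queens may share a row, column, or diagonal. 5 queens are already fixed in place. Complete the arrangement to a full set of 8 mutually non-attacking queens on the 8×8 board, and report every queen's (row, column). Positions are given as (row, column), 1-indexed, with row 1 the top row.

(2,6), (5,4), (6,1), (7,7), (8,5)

(1,3) (2,6) (3,8) (4,2) (5,4) (6,1) (7,7) (8,5)

Row 1: attacked by (2,6)→{5,6,7}; (5,4)→{4,8}; (6,1)→{1,6}; (7,7)→{1,7}; (8,5)→{5}. Safe: 2, 3. Place at column 3.
Row 3: attacked by (1,3)→{1,3,5}; (2,6)→{5,6,7}; (5,4)→{2,4,6}; (6,1)→{1,4}; (7,7)→{3,7}; (8,5)→{5}. Safe: 8. Place at column 8.
Row 4: attacked by (1,3)→{3,6}; (2,6)→{4,6,8}; (3,8)→{7,8}; (5,4)→{3,4,5}; (6,1)→{1,3}; (7,7)→{4,7}; (8,5)→{1,5}. Safe: 2. Place at column 2.
Columns [3, 6, 8, 2, 4, 1, 7, 5], r−c [-2, -4, -5, 2, 1, 5, 0, 3], r+c [4, 8, 11, 6, 9, 7, 14, 13] are all distinct, so no two queens attack.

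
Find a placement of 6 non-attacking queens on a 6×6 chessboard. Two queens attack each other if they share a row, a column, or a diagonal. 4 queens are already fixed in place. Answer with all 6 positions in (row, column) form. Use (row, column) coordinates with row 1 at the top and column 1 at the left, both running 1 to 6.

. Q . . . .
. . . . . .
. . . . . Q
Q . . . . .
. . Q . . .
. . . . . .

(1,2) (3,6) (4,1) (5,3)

Row 2: attacked by (1,2)→{1,2,3}; (3,6)→{5,6}; (4,1)→{1,3}; (5,3)→{3,6}. Safe: 4. Place at column 4.
Row 6: attacked by (1,2)→{2}; (2,4)→{4}; (3,6)→{3,6}; (4,1)→{1,3}; (5,3)→{2,3,4}. Safe: 5. Place at column 5.
Columns [2, 4, 6, 1, 3, 5], r−c [-1, -2, -3, 3, 2, 1], r+c [3, 6, 9, 5, 8, 11] are all distinct, so no two queens attack.

(1,2) (2,4) (3,6) (4,1) (5,3) (6,5)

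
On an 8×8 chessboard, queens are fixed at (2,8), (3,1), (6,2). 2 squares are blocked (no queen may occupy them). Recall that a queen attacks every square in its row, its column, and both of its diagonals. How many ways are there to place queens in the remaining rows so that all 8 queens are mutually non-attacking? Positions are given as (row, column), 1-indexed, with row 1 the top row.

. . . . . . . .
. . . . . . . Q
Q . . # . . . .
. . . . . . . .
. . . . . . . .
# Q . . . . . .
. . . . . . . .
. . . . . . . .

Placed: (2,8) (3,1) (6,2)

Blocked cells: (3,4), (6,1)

2

Branch on row 1: col 4 → 2; col 5 → 0; col 6 → 0.
Sum: 2 + 0 + 0 = 2.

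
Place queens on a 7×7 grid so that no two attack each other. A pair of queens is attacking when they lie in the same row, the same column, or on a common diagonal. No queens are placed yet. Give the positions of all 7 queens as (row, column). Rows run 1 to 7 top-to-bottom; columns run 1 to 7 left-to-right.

Row 1: Safe: 1, 2, 3, 4, 5, 6, 7. Place at column 1.
Row 2: attacked by (1,1)→{1,2}. Safe: 3, 4, 5, 6, 7. Place at column 3.
Row 3: attacked by (1,1)→{1,3}; (2,3)→{2,3,4}. Safe: 5, 6, 7. Place at column 5.
Row 4: attacked by (1,1)→{1,4}; (2,3)→{1,3,5}; (3,5)→{4,5,6}. Safe: 2, 7. Place at column 7.
Row 5: attacked by (1,1)→{1,5}; (2,3)→{3,6}; (3,5)→{3,5,7}; (4,7)→{6,7}. Safe: 2, 4. Place at column 2.
Row 6: attacked by (1,1)→{1,6}; (2,3)→{3,7}; (3,5)→{2,5}; (4,7)→{5,7}; (5,2)→{1,2,3}. Safe: 4. Place at column 4.
Row 7: attacked by (1,1)→{1,7}; (2,3)→{3}; (3,5)→{1,5}; (4,7)→{4,7}; (5,2)→{2,4}; (6,4)→{3,4,5}. Safe: 6. Place at column 6.
Columns [1, 3, 5, 7, 2, 4, 6], r−c [0, -1, -2, -3, 3, 2, 1], r+c [2, 5, 8, 11, 7, 10, 13] are all distinct, so no two queens attack.

(1,1) (2,3) (3,5) (4,7) (5,2) (6,4) (7,6)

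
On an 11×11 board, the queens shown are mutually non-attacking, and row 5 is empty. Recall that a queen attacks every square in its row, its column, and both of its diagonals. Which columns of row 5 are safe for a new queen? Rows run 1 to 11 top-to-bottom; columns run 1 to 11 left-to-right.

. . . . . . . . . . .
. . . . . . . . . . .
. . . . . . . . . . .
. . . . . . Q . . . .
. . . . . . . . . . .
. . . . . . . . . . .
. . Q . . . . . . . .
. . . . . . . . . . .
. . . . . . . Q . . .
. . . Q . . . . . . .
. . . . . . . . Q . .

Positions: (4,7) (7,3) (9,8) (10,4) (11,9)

(4,7) attacks row 5 at column 7 and diagonals 6, 8.
(7,3) attacks row 5 at column 3 and diagonals 1, 5.
(9,8) attacks row 5 at column 8 and diagonals 4.
(10,4) attacks row 5 at column 4 and diagonals 9.
(11,9) attacks row 5 at column 9 and diagonals 3.
Attacked columns: {1, 3, 4, 5, 6, 7, 8, 9}. Safe: {2, 10, 11}.

columns 2, 10, 11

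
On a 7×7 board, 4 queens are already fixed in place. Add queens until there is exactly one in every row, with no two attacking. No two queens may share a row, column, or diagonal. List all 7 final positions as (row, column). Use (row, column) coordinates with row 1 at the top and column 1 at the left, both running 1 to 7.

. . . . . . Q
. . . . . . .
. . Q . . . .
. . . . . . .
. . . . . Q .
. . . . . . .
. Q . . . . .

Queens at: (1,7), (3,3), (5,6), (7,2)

(1,7) (2,5) (3,3) (4,1) (5,6) (6,4) (7,2)

Row 2: attacked by (1,7)→{6,7}; (3,3)→{2,3,4}; (5,6)→{3,6}; (7,2)→{2,7}. Safe: 1, 5. Place at column 5.
Row 4: attacked by (1,7)→{4,7}; (2,5)→{3,5,7}; (3,3)→{2,3,4}; (5,6)→{5,6,7}; (7,2)→{2,5}. Safe: 1. Place at column 1.
Row 6: attacked by (1,7)→{2,7}; (2,5)→{1,5}; (3,3)→{3,6}; (4,1)→{1,3}; (5,6)→{5,6,7}; (7,2)→{1,2,3}. Safe: 4. Place at column 4.
Columns [7, 5, 3, 1, 6, 4, 2], r−c [-6, -3, 0, 3, -1, 2, 5], r+c [8, 7, 6, 5, 11, 10, 9] are all distinct, so no two queens attack.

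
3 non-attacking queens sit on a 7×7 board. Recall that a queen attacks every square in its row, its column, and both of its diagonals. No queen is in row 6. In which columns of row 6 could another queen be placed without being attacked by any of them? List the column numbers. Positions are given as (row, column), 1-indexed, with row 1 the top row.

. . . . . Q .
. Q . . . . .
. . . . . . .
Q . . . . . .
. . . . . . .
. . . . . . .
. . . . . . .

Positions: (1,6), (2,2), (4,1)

(1,6) attacks row 6 at column 6 and diagonals 1.
(2,2) attacks row 6 at column 2 and diagonals 6.
(4,1) attacks row 6 at column 1 and diagonals 3.
Attacked columns: {1, 2, 3, 6}. Safe: {4, 5, 7}.

columns 4, 5, 7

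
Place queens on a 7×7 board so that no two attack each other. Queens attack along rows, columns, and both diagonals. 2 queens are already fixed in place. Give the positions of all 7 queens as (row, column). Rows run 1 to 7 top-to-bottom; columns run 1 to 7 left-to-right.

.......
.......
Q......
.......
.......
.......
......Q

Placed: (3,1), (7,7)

(1,5) (2,3) (3,1) (4,6) (5,4) (6,2) (7,7)

Row 1: attacked by (3,1)→{1,3}; (7,7)→{1,7}. Safe: 2, 4, 5, 6. Place at column 5.
Row 2: attacked by (1,5)→{4,5,6}; (3,1)→{1,2}; (7,7)→{2,7}. Safe: 3. Place at column 3.
Row 4: attacked by (1,5)→{2,5}; (2,3)→{1,3,5}; (3,1)→{1,2}; (7,7)→{4,7}. Safe: 6. Place at column 6.
Row 5: attacked by (1,5)→{1,5}; (2,3)→{3,6}; (3,1)→{1,3}; (4,6)→{5,6,7}; (7,7)→{5,7}. Safe: 2, 4. Place at column 4.
Row 6: attacked by (1,5)→{5}; (2,3)→{3,7}; (3,1)→{1,4}; (4,6)→{4,6}; (5,4)→{3,4,5}; (7,7)→{6,7}. Safe: 2. Place at column 2.
Columns [5, 3, 1, 6, 4, 2, 7], r−c [-4, -1, 2, -2, 1, 4, 0], r+c [6, 5, 4, 10, 9, 8, 14] are all distinct, so no two queens attack.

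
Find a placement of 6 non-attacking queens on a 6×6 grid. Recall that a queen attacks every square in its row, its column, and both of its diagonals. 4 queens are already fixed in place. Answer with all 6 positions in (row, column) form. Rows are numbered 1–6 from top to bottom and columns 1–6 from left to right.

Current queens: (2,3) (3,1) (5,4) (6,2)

(1,5) (2,3) (3,1) (4,6) (5,4) (6,2)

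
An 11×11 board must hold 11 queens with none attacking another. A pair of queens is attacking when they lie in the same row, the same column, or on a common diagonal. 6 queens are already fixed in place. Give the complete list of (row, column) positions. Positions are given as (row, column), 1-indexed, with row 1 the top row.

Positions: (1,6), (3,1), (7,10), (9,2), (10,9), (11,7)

Row 2: attacked by (1,6)→{5,6,7}; (3,1)→{1,2}; (7,10)→{5,10}; (9,2)→{2,9}; (10,9)→{1,9}; (11,7)→{7}. Safe: 3, 4, 8, 11. Place at column 3.
Row 4: attacked by (1,6)→{3,6,9}; (2,3)→{1,3,5}; (3,1)→{1,2}; (7,10)→{7,10}; (9,2)→{2,7}; (10,9)→{3,9}; (11,7)→{7}. Safe: 4, 8, 11. Place at column 4.
Row 5: attacked by (1,6)→{2,6,10}; (2,3)→{3,6}; (3,1)→{1,3}; (4,4)→{3,4,5}; (7,10)→{8,10}; (9,2)→{2,6}; (10,9)→{4,9}; (11,7)→{1,7}. Safe: 11. Place at column 11.
Row 6: attacked by (1,6)→{1,6,11}; (2,3)→{3,7}; (3,1)→{1,4}; (4,4)→{2,4,6}; (5,11)→{10,11}; (7,10)→{9,10,11}; (9,2)→{2,5}; (10,9)→{5,9}; (11,7)→{2,7}. Safe: 8. Place at column 8.
Row 8: attacked by (1,6)→{6}; (2,3)→{3,9}; (3,1)→{1,6}; (4,4)→{4,8}; (5,11)→{8,11}; (6,8)→{6,8,10}; (7,10)→{9,10,11}; (9,2)→{1,2,3}; (10,9)→{7,9,11}; (11,7)→{4,7,10}. Safe: 5. Place at column 5.
Columns [6, 3, 1, 4, 11, 8, 10, 5, 2, 9, 7], r−c [-5, -1, 2, 0, -6, -2, -3, 3, 7, 1, 4], r+c [7, 5, 4, 8, 16, 14, 17, 13, 11, 19, 18] are all distinct, so no two queens attack.

(1,6) (2,3) (3,1) (4,4) (5,11) (6,8) (7,10) (8,5) (9,2) (10,9) (11,7)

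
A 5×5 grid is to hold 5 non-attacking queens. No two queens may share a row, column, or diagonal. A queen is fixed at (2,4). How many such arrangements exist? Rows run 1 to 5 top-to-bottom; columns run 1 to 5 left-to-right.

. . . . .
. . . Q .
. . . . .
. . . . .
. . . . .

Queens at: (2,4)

2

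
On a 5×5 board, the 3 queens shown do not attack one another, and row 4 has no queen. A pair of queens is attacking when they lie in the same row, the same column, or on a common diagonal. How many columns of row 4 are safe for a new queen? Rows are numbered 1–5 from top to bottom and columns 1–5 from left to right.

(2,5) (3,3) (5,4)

(2,5) attacks row 4 at column 5 and diagonals 3.
(3,3) attacks row 4 at column 3 and diagonals 2, 4.
(5,4) attacks row 4 at column 4 and diagonals 3, 5.
Attacked columns: {2, 3, 4, 5}. Safe: {1}.

1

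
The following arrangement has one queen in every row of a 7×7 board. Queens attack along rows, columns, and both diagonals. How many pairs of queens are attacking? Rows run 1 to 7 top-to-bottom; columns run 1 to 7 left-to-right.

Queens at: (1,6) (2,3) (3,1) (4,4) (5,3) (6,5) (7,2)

Same column: (2,3)–(5,3) (column 3).
Same diagonal: (3,1)–(5,3) (|3−5| = |1−3| = 2); (4,4)–(5,3) (|4−5| = |4−3| = 1).
Total attacking pairs: 3.

3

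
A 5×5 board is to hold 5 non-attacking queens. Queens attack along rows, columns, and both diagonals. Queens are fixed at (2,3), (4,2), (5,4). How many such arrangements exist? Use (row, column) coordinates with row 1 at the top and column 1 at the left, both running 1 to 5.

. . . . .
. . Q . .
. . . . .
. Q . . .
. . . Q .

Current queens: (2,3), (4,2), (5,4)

1

Branch on row 1: col 1 → 1.
Sum: 1 = 1.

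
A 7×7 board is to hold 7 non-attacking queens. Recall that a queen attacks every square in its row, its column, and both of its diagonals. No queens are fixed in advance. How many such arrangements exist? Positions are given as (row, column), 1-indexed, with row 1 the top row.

40

Branch on row 1: col 1 → 4; col 2 → 7; col 3 → 6; col 4 → 6; col 5 → 6; col 6 → 7; col 7 → 4.
Sum: 4 + 7 + 6 + 6 + 6 + 7 + 4 = 40.
(This is the classic 7-queens count.)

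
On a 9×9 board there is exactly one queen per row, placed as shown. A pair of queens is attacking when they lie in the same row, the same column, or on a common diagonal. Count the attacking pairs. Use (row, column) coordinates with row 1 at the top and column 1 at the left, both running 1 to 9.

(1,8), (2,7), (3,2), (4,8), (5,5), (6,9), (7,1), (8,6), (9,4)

Same column: (1,8)–(4,8) (column 8).
Same diagonal: (1,8)–(2,7) (|1−2| = |8−7| = 1).
Total attacking pairs: 2.

2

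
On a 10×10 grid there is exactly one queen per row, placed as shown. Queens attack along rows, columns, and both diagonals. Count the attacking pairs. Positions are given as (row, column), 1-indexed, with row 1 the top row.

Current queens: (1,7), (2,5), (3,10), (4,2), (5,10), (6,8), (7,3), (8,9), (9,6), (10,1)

Same column: (3,10)–(5,10) (column 10).
Same diagonal: (5,10)–(9,6) (|5−9| = |10−6| = 4).
Total attacking pairs: 2.

2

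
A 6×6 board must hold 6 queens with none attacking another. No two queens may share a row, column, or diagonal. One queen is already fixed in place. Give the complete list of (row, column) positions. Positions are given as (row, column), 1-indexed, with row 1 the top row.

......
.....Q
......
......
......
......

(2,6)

(1,3) (2,6) (3,2) (4,5) (5,1) (6,4)

Row 1: attacked by (2,6)→{5,6}. Safe: 1, 2, 3, 4. Place at column 3.
Row 3: attacked by (1,3)→{1,3,5}; (2,6)→{5,6}. Safe: 2, 4. Place at column 2.
Row 4: attacked by (1,3)→{3,6}; (2,6)→{4,6}; (3,2)→{1,2,3}. Safe: 5. Place at column 5.
Row 5: attacked by (1,3)→{3}; (2,6)→{3,6}; (3,2)→{2,4}; (4,5)→{4,5,6}. Safe: 1. Place at column 1.
Row 6: attacked by (1,3)→{3}; (2,6)→{2,6}; (3,2)→{2,5}; (4,5)→{3,5}; (5,1)→{1,2}. Safe: 4. Place at column 4.
Columns [3, 6, 2, 5, 1, 4], r−c [-2, -4, 1, -1, 4, 2], r+c [4, 8, 5, 9, 6, 10] are all distinct, so no two queens attack.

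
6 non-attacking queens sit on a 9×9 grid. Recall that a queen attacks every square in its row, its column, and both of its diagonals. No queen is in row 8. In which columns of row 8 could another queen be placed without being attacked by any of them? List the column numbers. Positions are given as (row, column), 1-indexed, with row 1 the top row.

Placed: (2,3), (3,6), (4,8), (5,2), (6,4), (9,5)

(2,3) attacks row 8 at column 3 and diagonals 9.
(3,6) attacks row 8 at column 6 and diagonals 1.
(4,8) attacks row 8 at column 8 and diagonals 4.
(5,2) attacks row 8 at column 2 and diagonals 5.
(6,4) attacks row 8 at column 4 and diagonals 2, 6.
(9,5) attacks row 8 at column 5 and diagonals 4, 6.
Attacked columns: {1, 2, 3, 4, 5, 6, 8, 9}. Safe: {7}.

columns 7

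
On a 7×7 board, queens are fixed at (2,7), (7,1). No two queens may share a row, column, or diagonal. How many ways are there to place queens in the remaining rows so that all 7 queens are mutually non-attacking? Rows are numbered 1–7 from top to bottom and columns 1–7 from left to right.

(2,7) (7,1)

Branch on row 1: col 2 → 0; col 3 → 0; col 4 → 1; col 5 → 0.
Sum: 0 + 0 + 1 + 0 = 1.

1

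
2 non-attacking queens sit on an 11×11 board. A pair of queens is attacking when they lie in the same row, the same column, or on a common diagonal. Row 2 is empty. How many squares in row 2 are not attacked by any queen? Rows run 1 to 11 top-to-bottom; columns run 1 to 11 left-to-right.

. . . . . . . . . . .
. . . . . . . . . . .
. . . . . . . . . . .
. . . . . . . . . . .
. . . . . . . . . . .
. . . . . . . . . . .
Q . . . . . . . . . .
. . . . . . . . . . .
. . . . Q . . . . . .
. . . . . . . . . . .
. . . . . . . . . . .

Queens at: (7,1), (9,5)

8

(7,1) attacks row 2 at column 1 and diagonals 6.
(9,5) attacks row 2 at column 5.
Attacked columns: {1, 5, 6}. Safe: {2, 3, 4, 7, 8, 9, 10, 11}.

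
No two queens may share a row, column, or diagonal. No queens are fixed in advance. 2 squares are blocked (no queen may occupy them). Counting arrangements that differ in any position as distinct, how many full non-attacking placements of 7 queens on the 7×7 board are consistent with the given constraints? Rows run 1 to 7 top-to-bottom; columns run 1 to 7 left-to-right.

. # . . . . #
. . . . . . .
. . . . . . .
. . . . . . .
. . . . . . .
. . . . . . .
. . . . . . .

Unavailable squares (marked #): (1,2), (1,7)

Branch on row 1: col 1 → 4; col 3 → 6; col 4 → 6; col 5 → 6; col 6 → 7.
Sum: 4 + 6 + 6 + 6 + 7 = 29.

29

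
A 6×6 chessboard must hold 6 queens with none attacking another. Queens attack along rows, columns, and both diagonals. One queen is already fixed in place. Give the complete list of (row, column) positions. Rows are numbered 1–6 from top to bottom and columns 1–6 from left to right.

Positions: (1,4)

Row 2: attacked by (1,4)→{3,4,5}. Safe: 1, 2, 6. Place at column 1.
Row 3: attacked by (1,4)→{2,4,6}; (2,1)→{1,2}. Safe: 3, 5. Place at column 5.
Row 4: attacked by (1,4)→{1,4}; (2,1)→{1,3}; (3,5)→{4,5,6}. Safe: 2. Place at column 2.
Row 5: attacked by (1,4)→{4}; (2,1)→{1,4}; (3,5)→{3,5}; (4,2)→{1,2,3}. Safe: 6. Place at column 6.
Row 6: attacked by (1,4)→{4}; (2,1)→{1,5}; (3,5)→{2,5}; (4,2)→{2,4}; (5,6)→{5,6}. Safe: 3. Place at column 3.
Columns [4, 1, 5, 2, 6, 3], r−c [-3, 1, -2, 2, -1, 3], r+c [5, 3, 8, 6, 11, 9] are all distinct, so no two queens attack.

(1,4) (2,1) (3,5) (4,2) (5,6) (6,3)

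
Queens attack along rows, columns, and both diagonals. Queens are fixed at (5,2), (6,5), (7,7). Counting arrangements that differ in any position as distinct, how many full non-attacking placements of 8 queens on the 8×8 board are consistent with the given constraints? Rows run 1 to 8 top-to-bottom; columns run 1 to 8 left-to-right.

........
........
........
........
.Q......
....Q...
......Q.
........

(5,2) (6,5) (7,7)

Branch on row 1: col 3 → 0; col 4 → 0; col 8 → 1.
Sum: 0 + 0 + 1 = 1.

1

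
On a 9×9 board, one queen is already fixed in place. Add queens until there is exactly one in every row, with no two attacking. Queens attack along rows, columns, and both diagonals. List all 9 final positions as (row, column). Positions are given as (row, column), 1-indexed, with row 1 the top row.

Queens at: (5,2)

(1,8) (2,1) (3,5) (4,7) (5,2) (6,6) (7,3) (8,9) (9,4)

Row 1: attacked by (5,2)→{2,6}. Safe: 1, 3, 4, 5, 7, 8, 9. Place at column 8.
Row 2: attacked by (1,8)→{7,8,9}; (5,2)→{2,5}. Safe: 1, 3, 4, 6. Place at column 1.
Row 3: attacked by (1,8)→{6,8}; (2,1)→{1,2}; (5,2)→{2,4}. Safe: 3, 5, 7, 9. Place at column 5.
Row 4: attacked by (1,8)→{5,8}; (2,1)→{1,3}; (3,5)→{4,5,6}; (5,2)→{1,2,3}. Safe: 7, 9. Place at column 7.
Row 6: attacked by (1,8)→{3,8}; (2,1)→{1,5}; (3,5)→{2,5,8}; (4,7)→{5,7,9}; (5,2)→{1,2,3}. Safe: 4, 6. Place at column 6.
Row 7: attacked by (1,8)→{2,8}; (2,1)→{1,6}; (3,5)→{1,5,9}; (4,7)→{4,7}; (5,2)→{2,4}; (6,6)→{5,6,7}. Safe: 3. Place at column 3.
Row 8: attacked by (1,8)→{1,8}; (2,1)→{1,7}; (3,5)→{5}; (4,7)→{3,7}; (5,2)→{2,5}; (6,6)→{4,6,8}; (7,3)→{2,3,4}. Safe: 9. Place at column 9.
Row 9: attacked by (1,8)→{8}; (2,1)→{1,8}; (3,5)→{5}; (4,7)→{2,7}; (5,2)→{2,6}; (6,6)→{3,6,9}; (7,3)→{1,3,5}; (8,9)→{8,9}. Safe: 4. Place at column 4.
Columns [8, 1, 5, 7, 2, 6, 3, 9, 4], r−c [-7, 1, -2, -3, 3, 0, 4, -1, 5], r+c [9, 3, 8, 11, 7, 12, 10, 17, 13] are all distinct, so no two queens attack.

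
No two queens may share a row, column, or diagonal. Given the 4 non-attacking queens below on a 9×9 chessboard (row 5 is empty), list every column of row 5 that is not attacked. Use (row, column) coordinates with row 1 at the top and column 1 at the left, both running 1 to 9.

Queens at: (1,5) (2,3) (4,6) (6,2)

columns 4, 8

(1,5) attacks row 5 at column 5 and diagonals 1, 9.
(2,3) attacks row 5 at column 3 and diagonals 6.
(4,6) attacks row 5 at column 6 and diagonals 5, 7.
(6,2) attacks row 5 at column 2 and diagonals 1, 3.
Attacked columns: {1, 2, 3, 5, 6, 7, 9}. Safe: {4, 8}.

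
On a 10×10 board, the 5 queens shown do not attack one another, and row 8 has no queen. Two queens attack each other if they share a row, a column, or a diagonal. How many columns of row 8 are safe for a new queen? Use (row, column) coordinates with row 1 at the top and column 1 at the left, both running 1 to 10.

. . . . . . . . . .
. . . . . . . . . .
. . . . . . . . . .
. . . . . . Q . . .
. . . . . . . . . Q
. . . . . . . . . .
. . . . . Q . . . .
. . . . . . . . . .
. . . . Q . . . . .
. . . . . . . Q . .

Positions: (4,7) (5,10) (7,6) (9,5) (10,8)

(4,7) attacks row 8 at column 7 and diagonals 3.
(5,10) attacks row 8 at column 10 and diagonals 7.
(7,6) attacks row 8 at column 6 and diagonals 5, 7.
(9,5) attacks row 8 at column 5 and diagonals 4, 6.
(10,8) attacks row 8 at column 8 and diagonals 6, 10.
Attacked columns: {3, 4, 5, 6, 7, 8, 10}. Safe: {1, 2, 9}.

3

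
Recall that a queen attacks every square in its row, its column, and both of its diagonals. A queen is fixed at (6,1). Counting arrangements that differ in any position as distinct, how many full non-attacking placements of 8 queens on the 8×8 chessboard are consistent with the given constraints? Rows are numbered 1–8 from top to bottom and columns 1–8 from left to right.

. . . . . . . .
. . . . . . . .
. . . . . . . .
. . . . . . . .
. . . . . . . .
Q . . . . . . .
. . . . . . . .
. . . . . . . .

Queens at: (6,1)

16

Branch on row 1: col 2 → 1; col 3 → 4; col 4 → 4; col 5 → 4; col 7 → 3; col 8 → 0.
Sum: 1 + 4 + 4 + 4 + 3 + 0 = 16.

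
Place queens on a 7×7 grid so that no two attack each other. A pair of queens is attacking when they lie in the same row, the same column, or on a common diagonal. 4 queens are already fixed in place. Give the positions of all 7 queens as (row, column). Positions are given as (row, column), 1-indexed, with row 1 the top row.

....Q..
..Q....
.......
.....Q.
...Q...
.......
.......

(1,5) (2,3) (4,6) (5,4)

Row 3: attacked by (1,5)→{3,5,7}; (2,3)→{2,3,4}; (4,6)→{5,6,7}; (5,4)→{2,4,6}. Safe: 1. Place at column 1.
Row 6: attacked by (1,5)→{5}; (2,3)→{3,7}; (3,1)→{1,4}; (4,6)→{4,6}; (5,4)→{3,4,5}. Safe: 2. Place at column 2.
Row 7: attacked by (1,5)→{5}; (2,3)→{3}; (3,1)→{1,5}; (4,6)→{3,6}; (5,4)→{2,4,6}; (6,2)→{1,2,3}. Safe: 7. Place at column 7.
Columns [5, 3, 1, 6, 4, 2, 7], r−c [-4, -1, 2, -2, 1, 4, 0], r+c [6, 5, 4, 10, 9, 8, 14] are all distinct, so no two queens attack.

(1,5) (2,3) (3,1) (4,6) (5,4) (6,2) (7,7)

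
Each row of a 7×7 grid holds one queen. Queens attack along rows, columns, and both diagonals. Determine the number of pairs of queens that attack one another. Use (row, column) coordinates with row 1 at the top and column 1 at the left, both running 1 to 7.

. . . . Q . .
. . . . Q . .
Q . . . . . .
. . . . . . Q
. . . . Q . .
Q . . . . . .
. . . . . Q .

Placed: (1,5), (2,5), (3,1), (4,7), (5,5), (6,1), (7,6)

Same column: (1,5)–(2,5) (column 5); (1,5)–(5,5) (column 5); (2,5)–(5,5) (column 5); (3,1)–(6,1) (column 1).
Same diagonal: (2,5)–(4,7) (|2−4| = |5−7| = 2); (2,5)–(6,1) (|2−6| = |5−1| = 4).
Total attacking pairs: 6.

6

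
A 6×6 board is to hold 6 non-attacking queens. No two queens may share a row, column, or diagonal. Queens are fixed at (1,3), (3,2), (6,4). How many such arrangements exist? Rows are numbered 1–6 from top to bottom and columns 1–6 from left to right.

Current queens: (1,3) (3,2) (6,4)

1

Branch on row 2: col 5 → 0; col 6 → 1.
Sum: 0 + 1 = 1.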